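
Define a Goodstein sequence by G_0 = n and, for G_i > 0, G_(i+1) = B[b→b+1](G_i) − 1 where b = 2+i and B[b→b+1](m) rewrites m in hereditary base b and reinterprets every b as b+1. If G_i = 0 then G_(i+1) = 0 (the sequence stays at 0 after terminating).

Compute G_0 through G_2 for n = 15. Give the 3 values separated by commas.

step 0: 15 = 2^(2 + 1) + 2^2 + 2 + 1; sub 3 for 2: 3^(3 + 1) + 3^3 + 3 + 1; = 112; G_1 = 112−1 = 111
step 1: 111 = 3^(3 + 1) + 3^3 + 3; sub 4 for 3: 4^(4 + 1) + 4^4 + 4; = 1284; G_2 = 1284−1 = 1283

15, 111, 1283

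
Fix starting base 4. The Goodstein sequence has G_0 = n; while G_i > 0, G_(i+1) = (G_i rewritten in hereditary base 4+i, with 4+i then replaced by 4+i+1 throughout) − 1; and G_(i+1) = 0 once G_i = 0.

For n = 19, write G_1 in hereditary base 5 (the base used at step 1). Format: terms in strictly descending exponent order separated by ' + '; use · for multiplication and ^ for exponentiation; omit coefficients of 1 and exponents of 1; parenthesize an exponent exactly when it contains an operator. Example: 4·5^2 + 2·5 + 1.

i=0: 19 = 4^2 + 3 (b=4); 4→5: 5^2 + 3 = 28; 28−1 = 27
i=1: 27 = 5^2 + 2 (b=5); 5→6: 6^2 + 2 = 38; 38−1 = 37

5^2 + 2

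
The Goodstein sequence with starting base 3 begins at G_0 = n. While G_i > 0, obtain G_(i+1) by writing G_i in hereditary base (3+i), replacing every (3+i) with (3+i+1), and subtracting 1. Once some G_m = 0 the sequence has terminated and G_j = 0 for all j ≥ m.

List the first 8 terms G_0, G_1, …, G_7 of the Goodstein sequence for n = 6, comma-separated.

6, 7, 7, 7, 7, 7, 6, 5

base 3: 6 = 2·3; at 4: 2·4 = 8; next = 7
base 4: 7 = 4 + 3; at 5: 5 + 3 = 8; next = 7
base 5: 7 = 5 + 2; at 6: 6 + 2 = 8; next = 7
base 6: 7 = 6 + 1; at 7: 7 + 1 = 8; next = 7
base 7: 7 = 7; at 8: 8 = 8; next = 7
base 8: 7 = 7; at 9: 7 = 7; next = 6
base 9: 6 = 6; at 10: 6 = 6; next = 5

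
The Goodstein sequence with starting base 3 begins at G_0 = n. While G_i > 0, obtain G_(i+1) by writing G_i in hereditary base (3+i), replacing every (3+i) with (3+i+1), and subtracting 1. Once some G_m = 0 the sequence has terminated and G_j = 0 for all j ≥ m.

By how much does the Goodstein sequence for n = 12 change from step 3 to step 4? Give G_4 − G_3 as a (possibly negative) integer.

12

G_0=12  [base 3] 3^2 + 3  →[3↦4]→  4^2 + 4 = 20  −1 ⇒ G_1=19
G_1=19  [base 4] 4^2 + 3  →[4↦5]→  5^2 + 3 = 28  −1 ⇒ G_2=27
G_2=27  [base 5] 5^2 + 2  →[5↦6]→  6^2 + 2 = 38  −1 ⇒ G_3=37
G_3=37  [base 6] 6^2 + 1  →[6↦7]→  7^2 + 1 = 50  −1 ⇒ G_4=49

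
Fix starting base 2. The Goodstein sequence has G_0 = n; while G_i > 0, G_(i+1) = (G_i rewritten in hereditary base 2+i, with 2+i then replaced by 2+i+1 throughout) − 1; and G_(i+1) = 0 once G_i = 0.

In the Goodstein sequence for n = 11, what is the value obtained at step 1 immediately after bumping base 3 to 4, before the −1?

1028

step 0: 11 = 2^(2 + 1) + 2 + 1; sub 3 for 2: 3^(3 + 1) + 3 + 1; = 85; G_1 = 85−1 = 84
step 1: 84 = 3^(3 + 1) + 3; sub 4 for 3: 4^(4 + 1) + 4; = 1028; G_2 = 1028−1 = 1027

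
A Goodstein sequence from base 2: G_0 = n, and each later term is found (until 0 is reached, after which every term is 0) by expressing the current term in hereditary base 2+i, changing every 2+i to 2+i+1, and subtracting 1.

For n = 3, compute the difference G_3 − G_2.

-1

i=0: 3 = 2 + 1 (b=2); 2→3: 3 + 1 = 4; 4−1 = 3
i=1: 3 = 3 (b=3); 3→4: 4 = 4; 4−1 = 3
i=2: 3 = 3 (b=4); 4→5: 3 = 3; 3−1 = 2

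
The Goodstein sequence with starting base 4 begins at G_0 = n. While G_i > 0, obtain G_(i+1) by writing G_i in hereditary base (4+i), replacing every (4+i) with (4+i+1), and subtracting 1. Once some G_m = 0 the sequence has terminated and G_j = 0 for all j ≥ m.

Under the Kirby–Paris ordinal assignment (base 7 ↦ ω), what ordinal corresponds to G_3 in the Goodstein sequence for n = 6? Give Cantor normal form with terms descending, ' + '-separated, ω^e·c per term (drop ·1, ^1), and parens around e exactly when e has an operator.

[0] 6 ≡ 4 + 2 (base 4). Lift 5: 7. −1: 6.
[1] 6 ≡ 5 + 1 (base 5). Lift 6: 7. −1: 6.
[2] 6 ≡ 6 (base 6). Lift 7: 7. −1: 6.

6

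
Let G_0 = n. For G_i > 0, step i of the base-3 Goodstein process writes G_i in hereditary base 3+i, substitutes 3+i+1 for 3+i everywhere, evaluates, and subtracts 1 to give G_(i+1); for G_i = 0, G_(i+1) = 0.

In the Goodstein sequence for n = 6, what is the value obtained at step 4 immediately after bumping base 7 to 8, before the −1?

8

G_0 = 6. HB_3(6) = 2·3. Bump = 8. G_1 = 7.
G_1 = 7. HB_4(7) = 4 + 3. Bump = 8. G_2 = 7.
G_2 = 7. HB_5(7) = 5 + 2. Bump = 8. G_3 = 7.
G_3 = 7. HB_6(7) = 6 + 1. Bump = 8. G_4 = 7.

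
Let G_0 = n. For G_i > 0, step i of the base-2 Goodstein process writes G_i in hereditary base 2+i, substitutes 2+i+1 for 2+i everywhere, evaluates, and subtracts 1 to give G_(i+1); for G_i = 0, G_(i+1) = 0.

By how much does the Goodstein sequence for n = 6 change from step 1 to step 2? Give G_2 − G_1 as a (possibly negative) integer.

228

base 2: 6 = 2^2 + 2; at 3: 3^3 + 3 = 30; next = 29
base 3: 29 = 3^3 + 2; at 4: 4^4 + 2 = 258; next = 257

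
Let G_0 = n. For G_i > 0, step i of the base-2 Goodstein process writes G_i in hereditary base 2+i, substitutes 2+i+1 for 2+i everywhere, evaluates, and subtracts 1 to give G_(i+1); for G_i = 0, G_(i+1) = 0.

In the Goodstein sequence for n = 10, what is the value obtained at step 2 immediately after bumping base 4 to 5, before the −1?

15626

[0] 10 ≡ 2^(2 + 1) + 2 (base 2). Lift 3: 84. −1: 83.
[1] 83 ≡ 3^(3 + 1) + 2 (base 3). Lift 4: 1026. −1: 1025.
[2] 1025 ≡ 4^(4 + 1) + 1 (base 4). Lift 5: 15626. −1: 15625.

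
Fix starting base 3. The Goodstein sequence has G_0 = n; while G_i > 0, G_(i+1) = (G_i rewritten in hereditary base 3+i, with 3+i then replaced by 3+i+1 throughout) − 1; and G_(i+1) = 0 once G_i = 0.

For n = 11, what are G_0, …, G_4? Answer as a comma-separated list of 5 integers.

base 3: 11 = 3^2 + 2; at 4: 4^2 + 2 = 18; next = 17
base 4: 17 = 4^2 + 1; at 5: 5^2 + 1 = 26; next = 25
base 5: 25 = 5^2; at 6: 6^2 = 36; next = 35
base 6: 35 = 5·6 + 5; at 7: 5·7 + 5 = 40; next = 39

11, 17, 25, 35, 39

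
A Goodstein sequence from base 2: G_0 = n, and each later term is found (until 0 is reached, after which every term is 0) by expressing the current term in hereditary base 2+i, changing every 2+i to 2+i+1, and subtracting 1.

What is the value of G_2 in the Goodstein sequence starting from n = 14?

1281

step 0: 14 = 2^(2 + 1) + 2^2 + 2; sub 3 for 2: 3^(3 + 1) + 3^3 + 3; = 111; G_1 = 111−1 = 110
step 1: 110 = 3^(3 + 1) + 3^3 + 2; sub 4 for 3: 4^(4 + 1) + 4^4 + 2; = 1282; G_2 = 1282−1 = 1281
step 2: 1281 = 4^(4 + 1) + 4^4 + 1; sub 5 for 4: 5^(5 + 1) + 5^5 + 1; = 18751; G_3 = 18751−1 = 18750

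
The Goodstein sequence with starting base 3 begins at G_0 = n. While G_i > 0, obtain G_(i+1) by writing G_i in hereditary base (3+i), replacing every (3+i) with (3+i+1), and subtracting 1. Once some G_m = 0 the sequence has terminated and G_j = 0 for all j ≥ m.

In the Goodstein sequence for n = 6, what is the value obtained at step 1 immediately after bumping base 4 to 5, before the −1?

[0] 6 ≡ 2·3 (base 3). Lift 4: 8. −1: 7.
[1] 7 ≡ 4 + 3 (base 4). Lift 5: 8. −1: 7.

8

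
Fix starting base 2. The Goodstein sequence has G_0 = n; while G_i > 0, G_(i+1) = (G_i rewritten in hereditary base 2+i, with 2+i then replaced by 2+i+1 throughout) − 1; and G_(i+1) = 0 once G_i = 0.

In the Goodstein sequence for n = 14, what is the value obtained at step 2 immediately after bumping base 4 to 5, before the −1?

18751

G_0=14  [base 2] 2^(2 + 1) + 2^2 + 2  →[2↦3]→  3^(3 + 1) + 3^3 + 3 = 111  −1 ⇒ G_1=110
G_1=110  [base 3] 3^(3 + 1) + 3^3 + 2  →[3↦4]→  4^(4 + 1) + 4^4 + 2 = 1282  −1 ⇒ G_2=1281
G_2=1281  [base 4] 4^(4 + 1) + 4^4 + 1  →[4↦5]→  5^(5 + 1) + 5^5 + 1 = 18751  −1 ⇒ G_3=18750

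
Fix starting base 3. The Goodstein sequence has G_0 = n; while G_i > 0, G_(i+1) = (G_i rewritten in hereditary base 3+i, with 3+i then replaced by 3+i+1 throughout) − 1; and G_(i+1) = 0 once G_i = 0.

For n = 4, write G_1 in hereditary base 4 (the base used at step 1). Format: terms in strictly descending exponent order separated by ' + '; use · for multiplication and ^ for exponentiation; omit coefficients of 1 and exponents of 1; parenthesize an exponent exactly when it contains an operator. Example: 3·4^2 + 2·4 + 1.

G_0 = 4. HB_3(4) = 3 + 1. Bump = 5. G_1 = 4.
G_1 = 4. HB_4(4) = 4. Bump = 5. G_2 = 4.

4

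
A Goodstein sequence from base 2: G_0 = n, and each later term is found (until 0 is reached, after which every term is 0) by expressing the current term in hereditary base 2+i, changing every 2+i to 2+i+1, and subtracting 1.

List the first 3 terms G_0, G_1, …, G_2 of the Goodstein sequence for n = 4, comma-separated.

4 —HB2→ 2^2 —bump→ 3^3 = 27 —(−1)→ 26
26 —HB3→ 2·3^2 + 2·3 + 2 —bump→ 2·4^2 + 2·4 + 2 = 42 —(−1)→ 41

4, 26, 41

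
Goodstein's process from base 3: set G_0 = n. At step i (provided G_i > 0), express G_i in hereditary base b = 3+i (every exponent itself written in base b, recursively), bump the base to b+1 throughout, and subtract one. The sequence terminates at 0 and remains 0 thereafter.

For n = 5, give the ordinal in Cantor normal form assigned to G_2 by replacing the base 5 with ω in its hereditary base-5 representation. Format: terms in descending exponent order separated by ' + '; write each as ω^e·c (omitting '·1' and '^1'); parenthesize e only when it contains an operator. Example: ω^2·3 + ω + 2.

ω

G_0=5  [base 3] 3 + 2  →[3↦4]→  4 + 2 = 6  −1 ⇒ G_1=5
G_1=5  [base 4] 4 + 1  →[4↦5]→  5 + 1 = 6  −1 ⇒ G_2=5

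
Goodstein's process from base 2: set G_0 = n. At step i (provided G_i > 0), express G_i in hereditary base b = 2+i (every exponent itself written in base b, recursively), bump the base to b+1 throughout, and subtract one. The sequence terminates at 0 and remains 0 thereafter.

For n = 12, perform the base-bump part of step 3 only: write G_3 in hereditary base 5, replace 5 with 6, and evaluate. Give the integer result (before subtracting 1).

G_0=12  [base 2] 2^(2 + 1) + 2^2  →[2↦3]→  3^(3 + 1) + 3^3 = 108  −1 ⇒ G_1=107
G_1=107  [base 3] 3^(3 + 1) + 2·3^2 + 2·3 + 2  →[3↦4]→  4^(4 + 1) + 2·4^2 + 2·4 + 2 = 1066  −1 ⇒ G_2=1065
G_2=1065  [base 4] 4^(4 + 1) + 2·4^2 + 2·4 + 1  →[4↦5]→  5^(5 + 1) + 2·5^2 + 2·5 + 1 = 15686  −1 ⇒ G_3=15685

280020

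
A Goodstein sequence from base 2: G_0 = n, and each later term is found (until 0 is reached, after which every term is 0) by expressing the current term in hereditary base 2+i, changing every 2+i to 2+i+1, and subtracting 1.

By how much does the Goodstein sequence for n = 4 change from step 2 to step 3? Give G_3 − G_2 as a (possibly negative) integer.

19

4 —HB2→ 2^2 —bump→ 3^3 = 27 —(−1)→ 26
26 —HB3→ 2·3^2 + 2·3 + 2 —bump→ 2·4^2 + 2·4 + 2 = 42 —(−1)→ 41
41 —HB4→ 2·4^2 + 2·4 + 1 —bump→ 2·5^2 + 2·5 + 1 = 61 —(−1)→ 60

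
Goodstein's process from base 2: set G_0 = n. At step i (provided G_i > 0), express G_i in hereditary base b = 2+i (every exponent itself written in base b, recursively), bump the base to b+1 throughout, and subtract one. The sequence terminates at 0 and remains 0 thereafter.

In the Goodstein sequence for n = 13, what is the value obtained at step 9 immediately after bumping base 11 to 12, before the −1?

G_0=13  [base 2] 2^(2 + 1) + 2^2 + 1  →[2↦3]→  3^(3 + 1) + 3^3 + 1 = 109  −1 ⇒ G_1=108
G_1=108  [base 3] 3^(3 + 1) + 3^3  →[3↦4]→  4^(4 + 1) + 4^4 = 1280  −1 ⇒ G_2=1279
G_2=1279  [base 4] 4^(4 + 1) + 3·4^3 + 3·4^2 + 3·4 + 3  →[4↦5]→  5^(5 + 1) + 3·5^3 + 3·5^2 + 3·5 + 3 = 16093  −1 ⇒ G_3=16092
G_3=16092  [base 5] 5^(5 + 1) + 3·5^3 + 3·5^2 + 3·5 + 2  →[5↦6]→  6^(6 + 1) + 3·6^3 + 3·6^2 + 3·6 + 2 = 280712  −1 ⇒ G_4=280711
G_4=280711  [base 6] 6^(6 + 1) + 3·6^3 + 3·6^2 + 3·6 + 1  →[6↦7]→  7^(7 + 1) + 3·7^3 + 3·7^2 + 3·7 + 1 = 5765999  −1 ⇒ G_5=5765998
G_5=5765998  [base 7] 7^(7 + 1) + 3·7^3 + 3·7^2 + 3·7  →[7↦8]→  8^(8 + 1) + 3·8^3 + 3·8^2 + 3·8 = 134219480  −1 ⇒ G_6=134219479
G_6=134219479  [base 8] 8^(8 + 1) + 3·8^3 + 3·8^2 + 2·8 + 7  →[8↦9]→  9^(9 + 1) + 3·9^3 + 3·9^2 + 2·9 + 7 = 3486786856  −1 ⇒ G_7=3486786855
G_7=3486786855  [base 9] 9^(9 + 1) + 3·9^3 + 3·9^2 + 2·9 + 6  →[9↦10]→  10^(10 + 1) + 3·10^3 + 3·10^2 + 2·10 + 6 = 100000003326  −1 ⇒ G_8=100000003325
G_8=100000003325  [base 10] 10^(10 + 1) + 3·10^3 + 3·10^2 + 2·10 + 5  →[10↦11]→  11^(11 + 1) + 3·11^3 + 3·11^2 + 2·11 + 5 = 3138428381104  −1 ⇒ G_9=3138428381103

106993205384716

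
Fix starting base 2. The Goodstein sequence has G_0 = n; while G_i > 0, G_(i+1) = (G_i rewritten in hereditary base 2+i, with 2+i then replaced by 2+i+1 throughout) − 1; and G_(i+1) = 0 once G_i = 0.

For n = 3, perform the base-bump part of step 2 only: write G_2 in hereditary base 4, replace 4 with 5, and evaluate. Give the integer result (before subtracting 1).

[0] 3 ≡ 2 + 1 (base 2). Lift 3: 4. −1: 3.
[1] 3 ≡ 3 (base 3). Lift 4: 4. −1: 3.
[2] 3 ≡ 3 (base 4). Lift 5: 3. −1: 2.

3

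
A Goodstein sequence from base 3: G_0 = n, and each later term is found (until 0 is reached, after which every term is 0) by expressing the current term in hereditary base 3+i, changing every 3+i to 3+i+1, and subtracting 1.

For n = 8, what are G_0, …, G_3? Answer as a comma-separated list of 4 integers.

8, 9, 10, 11

step 0: 8 = 2·3 + 2; sub 4 for 3: 2·4 + 2; = 10; G_1 = 10−1 = 9
step 1: 9 = 2·4 + 1; sub 5 for 4: 2·5 + 1; = 11; G_2 = 11−1 = 10
step 2: 10 = 2·5; sub 6 for 5: 2·6; = 12; G_3 = 12−1 = 11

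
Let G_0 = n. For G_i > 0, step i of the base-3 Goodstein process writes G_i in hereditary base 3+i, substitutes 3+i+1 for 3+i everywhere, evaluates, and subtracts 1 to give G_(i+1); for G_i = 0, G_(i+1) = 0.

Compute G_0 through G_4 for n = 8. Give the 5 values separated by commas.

8 —HB3→ 2·3 + 2 —bump→ 2·4 + 2 = 10 —(−1)→ 9
9 —HB4→ 2·4 + 1 —bump→ 2·5 + 1 = 11 —(−1)→ 10
10 —HB5→ 2·5 —bump→ 2·6 = 12 —(−1)→ 11
11 —HB6→ 6 + 5 —bump→ 7 + 5 = 12 —(−1)→ 11

8, 9, 10, 11, 11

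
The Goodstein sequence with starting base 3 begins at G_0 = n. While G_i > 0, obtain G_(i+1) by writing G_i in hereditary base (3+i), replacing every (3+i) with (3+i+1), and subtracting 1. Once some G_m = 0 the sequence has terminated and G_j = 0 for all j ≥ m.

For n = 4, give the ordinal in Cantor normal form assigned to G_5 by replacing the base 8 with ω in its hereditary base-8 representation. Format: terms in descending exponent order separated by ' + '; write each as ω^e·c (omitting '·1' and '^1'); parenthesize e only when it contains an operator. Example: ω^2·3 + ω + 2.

1

(0) 4|_3 = 3 + 1 ↦ 4 + 1|_4 = 5 ⇒ 4
(1) 4|_4 = 4 ↦ 5|_5 = 5 ⇒ 4
(2) 4|_5 = 4 ↦ 4|_6 = 4 ⇒ 3
(3) 3|_6 = 3 ↦ 3|_7 = 3 ⇒ 2
(4) 2|_7 = 2 ↦ 2|_8 = 2 ⇒ 1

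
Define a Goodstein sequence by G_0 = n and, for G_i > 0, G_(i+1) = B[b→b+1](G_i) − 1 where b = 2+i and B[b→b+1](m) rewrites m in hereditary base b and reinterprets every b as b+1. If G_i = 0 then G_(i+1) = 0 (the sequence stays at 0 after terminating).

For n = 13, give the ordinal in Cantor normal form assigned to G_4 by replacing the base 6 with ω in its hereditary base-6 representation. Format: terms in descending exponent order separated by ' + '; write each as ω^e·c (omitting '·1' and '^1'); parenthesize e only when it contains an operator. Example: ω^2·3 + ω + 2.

13 —HB2→ 2^(2 + 1) + 2^2 + 1 —bump→ 3^(3 + 1) + 3^3 + 1 = 109 —(−1)→ 108
108 —HB3→ 3^(3 + 1) + 3^3 —bump→ 4^(4 + 1) + 4^4 = 1280 —(−1)→ 1279
1279 —HB4→ 4^(4 + 1) + 3·4^3 + 3·4^2 + 3·4 + 3 —bump→ 5^(5 + 1) + 3·5^3 + 3·5^2 + 3·5 + 3 = 16093 —(−1)→ 16092
16092 —HB5→ 5^(5 + 1) + 3·5^3 + 3·5^2 + 3·5 + 2 —bump→ 6^(6 + 1) + 3·6^3 + 3·6^2 + 3·6 + 2 = 280712 —(−1)→ 280711

ω^(ω + 1) + ω^3·3 + ω^2·3 + ω·3 + 1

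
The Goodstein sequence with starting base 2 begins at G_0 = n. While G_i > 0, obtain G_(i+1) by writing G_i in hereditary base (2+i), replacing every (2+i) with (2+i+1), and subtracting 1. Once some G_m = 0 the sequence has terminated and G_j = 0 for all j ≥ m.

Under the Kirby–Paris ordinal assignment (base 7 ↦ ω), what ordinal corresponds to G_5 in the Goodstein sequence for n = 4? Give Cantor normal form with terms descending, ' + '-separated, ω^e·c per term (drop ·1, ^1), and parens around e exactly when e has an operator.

ω^2·2 + ω + 4

base 2: 4 = 2^2; at 3: 3^3 = 27; next = 26
base 3: 26 = 2·3^2 + 2·3 + 2; at 4: 2·4^2 + 2·4 + 2 = 42; next = 41
base 4: 41 = 2·4^2 + 2·4 + 1; at 5: 2·5^2 + 2·5 + 1 = 61; next = 60
base 5: 60 = 2·5^2 + 2·5; at 6: 2·6^2 + 2·6 = 84; next = 83
base 6: 83 = 2·6^2 + 6 + 5; at 7: 2·7^2 + 7 + 5 = 110; next = 109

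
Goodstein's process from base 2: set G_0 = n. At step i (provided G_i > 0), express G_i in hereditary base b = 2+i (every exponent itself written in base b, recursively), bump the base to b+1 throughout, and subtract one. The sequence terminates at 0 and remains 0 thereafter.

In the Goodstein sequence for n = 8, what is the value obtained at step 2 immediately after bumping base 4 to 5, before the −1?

6311

G_0 = 8. HB_2(8) = 2^(2 + 1). Bump = 81. G_1 = 80.
G_1 = 80. HB_3(80) = 2·3^3 + 2·3^2 + 2·3 + 2. Bump = 554. G_2 = 553.
G_2 = 553. HB_4(553) = 2·4^4 + 2·4^2 + 2·4 + 1. Bump = 6311. G_3 = 6310.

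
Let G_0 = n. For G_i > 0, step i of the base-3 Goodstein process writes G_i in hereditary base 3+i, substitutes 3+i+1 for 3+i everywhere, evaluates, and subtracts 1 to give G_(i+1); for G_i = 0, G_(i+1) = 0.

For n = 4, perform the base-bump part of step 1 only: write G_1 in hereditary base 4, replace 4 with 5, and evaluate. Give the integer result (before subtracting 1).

i=0: 4 = 3 + 1 (b=3); 3→4: 4 + 1 = 5; 5−1 = 4
i=1: 4 = 4 (b=4); 4→5: 5 = 5; 5−1 = 4

5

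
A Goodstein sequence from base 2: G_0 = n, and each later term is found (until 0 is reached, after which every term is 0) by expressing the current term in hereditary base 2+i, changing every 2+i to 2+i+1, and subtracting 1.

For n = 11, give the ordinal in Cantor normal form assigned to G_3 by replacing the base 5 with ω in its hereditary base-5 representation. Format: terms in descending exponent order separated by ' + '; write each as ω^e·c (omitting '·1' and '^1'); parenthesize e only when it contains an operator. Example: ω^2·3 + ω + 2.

G_0 = 11. HB_2(11) = 2^(2 + 1) + 2 + 1. Bump = 85. G_1 = 84.
G_1 = 84. HB_3(84) = 3^(3 + 1) + 3. Bump = 1028. G_2 = 1027.
G_2 = 1027. HB_4(1027) = 4^(4 + 1) + 3. Bump = 15628. G_3 = 15627.
G_3 = 15627. HB_5(15627) = 5^(5 + 1) + 2. Bump = 279938. G_4 = 279937.

ω^(ω + 1) + 2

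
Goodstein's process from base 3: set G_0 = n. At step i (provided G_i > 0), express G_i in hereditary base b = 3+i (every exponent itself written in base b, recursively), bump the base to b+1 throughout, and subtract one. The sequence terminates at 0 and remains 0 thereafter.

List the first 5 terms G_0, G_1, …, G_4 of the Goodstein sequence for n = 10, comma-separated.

step 0: 10 = 3^2 + 1; sub 4 for 3: 4^2 + 1; = 17; G_1 = 17−1 = 16
step 1: 16 = 4^2; sub 5 for 4: 5^2; = 25; G_2 = 25−1 = 24
step 2: 24 = 4·5 + 4; sub 6 for 5: 4·6 + 4; = 28; G_3 = 28−1 = 27
step 3: 27 = 4·6 + 3; sub 7 for 6: 4·7 + 3; = 31; G_4 = 31−1 = 30

10, 16, 24, 27, 30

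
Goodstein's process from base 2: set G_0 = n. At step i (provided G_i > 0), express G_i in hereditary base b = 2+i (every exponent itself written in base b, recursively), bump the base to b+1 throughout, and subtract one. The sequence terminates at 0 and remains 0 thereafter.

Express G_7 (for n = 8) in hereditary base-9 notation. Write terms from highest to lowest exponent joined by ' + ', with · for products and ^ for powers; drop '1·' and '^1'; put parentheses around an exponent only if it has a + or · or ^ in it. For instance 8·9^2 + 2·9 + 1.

i=0: 8 = 2^(2 + 1) (b=2); 2→3: 3^(3 + 1) = 81; 81−1 = 80
i=1: 80 = 2·3^3 + 2·3^2 + 2·3 + 2 (b=3); 3→4: 2·4^4 + 2·4^2 + 2·4 + 2 = 554; 554−1 = 553
i=2: 553 = 2·4^4 + 2·4^2 + 2·4 + 1 (b=4); 4→5: 2·5^5 + 2·5^2 + 2·5 + 1 = 6311; 6311−1 = 6310
i=3: 6310 = 2·5^5 + 2·5^2 + 2·5 (b=5); 5→6: 2·6^6 + 2·6^2 + 2·6 = 93396; 93396−1 = 93395
i=4: 93395 = 2·6^6 + 2·6^2 + 6 + 5 (b=6); 6→7: 2·7^7 + 2·7^2 + 7 + 5 = 1647196; 1647196−1 = 1647195
i=5: 1647195 = 2·7^7 + 2·7^2 + 7 + 4 (b=7); 7→8: 2·8^8 + 2·8^2 + 8 + 4 = 33554572; 33554572−1 = 33554571
i=6: 33554571 = 2·8^8 + 2·8^2 + 8 + 3 (b=8); 8→9: 2·9^9 + 2·9^2 + 9 + 3 = 774841152; 774841152−1 = 774841151
i=7: 774841151 = 2·9^9 + 2·9^2 + 9 + 2 (b=9); 9→10: 2·10^10 + 2·10^2 + 10 + 2 = 20000000212; 20000000212−1 = 20000000211

2·9^9 + 2·9^2 + 9 + 2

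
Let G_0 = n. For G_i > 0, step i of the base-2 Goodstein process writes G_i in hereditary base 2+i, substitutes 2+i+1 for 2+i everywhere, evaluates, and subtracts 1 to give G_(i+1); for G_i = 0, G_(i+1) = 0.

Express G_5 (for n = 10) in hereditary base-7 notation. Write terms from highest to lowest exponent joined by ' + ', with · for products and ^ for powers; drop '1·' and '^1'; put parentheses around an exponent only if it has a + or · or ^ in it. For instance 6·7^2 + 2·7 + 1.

5·7^7 + 5·7^5 + 5·7^4 + 5·7^3 + 5·7^2 + 5·7 + 4

G_0 = 10. HB_2(10) = 2^(2 + 1) + 2. Bump = 84. G_1 = 83.
G_1 = 83. HB_3(83) = 3^(3 + 1) + 2. Bump = 1026. G_2 = 1025.
G_2 = 1025. HB_4(1025) = 4^(4 + 1) + 1. Bump = 15626. G_3 = 15625.
G_3 = 15625. HB_5(15625) = 5^(5 + 1). Bump = 279936. G_4 = 279935.
G_4 = 279935. HB_6(279935) = 5·6^6 + 5·6^5 + 5·6^4 + 5·6^3 + 5·6^2 + 5·6 + 5. Bump = 4215755. G_5 = 4215754.
G_5 = 4215754. HB_7(4215754) = 5·7^7 + 5·7^5 + 5·7^4 + 5·7^3 + 5·7^2 + 5·7 + 4. Bump = 84073324. G_6 = 84073323.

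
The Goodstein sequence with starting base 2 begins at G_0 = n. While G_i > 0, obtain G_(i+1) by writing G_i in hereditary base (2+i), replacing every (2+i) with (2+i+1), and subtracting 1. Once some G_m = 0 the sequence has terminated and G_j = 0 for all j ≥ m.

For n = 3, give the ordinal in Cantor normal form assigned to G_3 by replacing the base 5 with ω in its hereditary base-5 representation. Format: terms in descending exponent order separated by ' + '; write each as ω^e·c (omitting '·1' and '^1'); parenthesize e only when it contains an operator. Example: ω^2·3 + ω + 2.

2

base 2: 3 = 2 + 1; at 3: 3 + 1 = 4; next = 3
base 3: 3 = 3; at 4: 4 = 4; next = 3
base 4: 3 = 3; at 5: 3 = 3; next = 2
base 5: 2 = 2; at 6: 2 = 2; next = 1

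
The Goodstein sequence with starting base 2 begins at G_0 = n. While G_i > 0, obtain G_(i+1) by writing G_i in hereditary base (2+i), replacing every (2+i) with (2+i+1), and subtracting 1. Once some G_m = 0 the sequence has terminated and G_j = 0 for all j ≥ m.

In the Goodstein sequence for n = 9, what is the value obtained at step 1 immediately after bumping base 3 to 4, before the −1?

base 2: 9 = 2^(2 + 1) + 1; at 3: 3^(3 + 1) + 1 = 82; next = 81
base 3: 81 = 3^(3 + 1); at 4: 4^(4 + 1) = 1024; next = 1023

1024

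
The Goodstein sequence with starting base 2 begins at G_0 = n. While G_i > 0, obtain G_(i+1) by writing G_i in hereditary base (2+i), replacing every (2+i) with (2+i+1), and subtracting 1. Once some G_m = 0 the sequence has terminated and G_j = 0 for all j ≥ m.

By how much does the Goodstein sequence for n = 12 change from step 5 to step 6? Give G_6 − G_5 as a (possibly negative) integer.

i=0: 12 = 2^(2 + 1) + 2^2 (b=2); 2→3: 3^(3 + 1) + 3^3 = 108; 108−1 = 107
i=1: 107 = 3^(3 + 1) + 2·3^2 + 2·3 + 2 (b=3); 3→4: 4^(4 + 1) + 2·4^2 + 2·4 + 2 = 1066; 1066−1 = 1065
i=2: 1065 = 4^(4 + 1) + 2·4^2 + 2·4 + 1 (b=4); 4→5: 5^(5 + 1) + 2·5^2 + 2·5 + 1 = 15686; 15686−1 = 15685
i=3: 15685 = 5^(5 + 1) + 2·5^2 + 2·5 (b=5); 5→6: 6^(6 + 1) + 2·6^2 + 2·6 = 280020; 280020−1 = 280019
i=4: 280019 = 6^(6 + 1) + 2·6^2 + 6 + 5 (b=6); 6→7: 7^(7 + 1) + 2·7^2 + 7 + 5 = 5764911; 5764911−1 = 5764910
i=5: 5764910 = 7^(7 + 1) + 2·7^2 + 7 + 4 (b=7); 7→8: 8^(8 + 1) + 2·8^2 + 8 + 4 = 134217868; 134217868−1 = 134217867

128452957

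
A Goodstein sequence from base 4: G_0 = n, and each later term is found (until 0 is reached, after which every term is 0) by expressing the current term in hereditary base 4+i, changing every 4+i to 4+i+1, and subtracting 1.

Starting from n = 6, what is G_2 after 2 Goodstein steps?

(0) 6|_4 = 4 + 2 ↦ 5 + 2|_5 = 7 ⇒ 6
(1) 6|_5 = 5 + 1 ↦ 6 + 1|_6 = 7 ⇒ 6

6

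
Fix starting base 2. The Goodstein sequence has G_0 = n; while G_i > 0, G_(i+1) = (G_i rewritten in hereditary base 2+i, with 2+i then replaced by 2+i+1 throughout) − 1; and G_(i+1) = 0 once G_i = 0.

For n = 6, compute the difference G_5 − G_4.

51384

G_0 = 6. HB_2(6) = 2^2 + 2. Bump = 30. G_1 = 29.
G_1 = 29. HB_3(29) = 3^3 + 2. Bump = 258. G_2 = 257.
G_2 = 257. HB_4(257) = 4^4 + 1. Bump = 3126. G_3 = 3125.
G_3 = 3125. HB_5(3125) = 5^5. Bump = 46656. G_4 = 46655.
G_4 = 46655. HB_6(46655) = 5·6^5 + 5·6^4 + 5·6^3 + 5·6^2 + 5·6 + 5. Bump = 98040. G_5 = 98039.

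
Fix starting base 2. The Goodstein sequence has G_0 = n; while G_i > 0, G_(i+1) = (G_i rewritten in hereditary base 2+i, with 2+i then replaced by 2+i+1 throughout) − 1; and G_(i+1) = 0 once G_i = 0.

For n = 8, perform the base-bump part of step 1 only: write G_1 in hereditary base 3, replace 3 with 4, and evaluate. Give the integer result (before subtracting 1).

G_0 = 8. HB_2(8) = 2^(2 + 1). Bump = 81. G_1 = 80.
G_1 = 80. HB_3(80) = 2·3^3 + 2·3^2 + 2·3 + 2. Bump = 554. G_2 = 553.

554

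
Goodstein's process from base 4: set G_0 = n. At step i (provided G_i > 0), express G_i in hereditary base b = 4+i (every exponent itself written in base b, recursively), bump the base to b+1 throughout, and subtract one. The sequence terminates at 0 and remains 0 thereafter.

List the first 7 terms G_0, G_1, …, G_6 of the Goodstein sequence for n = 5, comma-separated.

5, 5, 5, 4, 3, 2, 1

G_0 = 5. HB_4(5) = 4 + 1. Bump = 6. G_1 = 5.
G_1 = 5. HB_5(5) = 5. Bump = 6. G_2 = 5.
G_2 = 5. HB_6(5) = 5. Bump = 5. G_3 = 4.
G_3 = 4. HB_7(4) = 4. Bump = 4. G_4 = 3.
G_4 = 3. HB_8(3) = 3. Bump = 3. G_5 = 2.
G_5 = 2. HB_9(2) = 2. Bump = 2. G_6 = 1.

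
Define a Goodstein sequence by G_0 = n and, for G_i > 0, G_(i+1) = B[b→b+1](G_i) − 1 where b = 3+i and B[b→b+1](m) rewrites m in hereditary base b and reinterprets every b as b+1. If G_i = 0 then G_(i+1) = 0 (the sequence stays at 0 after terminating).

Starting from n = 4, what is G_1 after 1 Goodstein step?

4

G_0 = 4. HB_3(4) = 3 + 1. Bump = 5. G_1 = 4.
G_1 = 4. HB_4(4) = 4. Bump = 5. G_2 = 4.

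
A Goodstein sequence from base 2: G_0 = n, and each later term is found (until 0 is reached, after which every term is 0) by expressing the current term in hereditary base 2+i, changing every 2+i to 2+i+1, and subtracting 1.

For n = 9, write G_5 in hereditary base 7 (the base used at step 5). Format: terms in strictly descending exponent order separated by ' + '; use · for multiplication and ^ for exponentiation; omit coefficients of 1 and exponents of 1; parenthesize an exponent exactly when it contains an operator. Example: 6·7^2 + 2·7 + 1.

base 2: 9 = 2^(2 + 1) + 1; at 3: 3^(3 + 1) + 1 = 82; next = 81
base 3: 81 = 3^(3 + 1); at 4: 4^(4 + 1) = 1024; next = 1023
base 4: 1023 = 3·4^4 + 3·4^3 + 3·4^2 + 3·4 + 3; at 5: 3·5^5 + 3·5^3 + 3·5^2 + 3·5 + 3 = 9843; next = 9842
base 5: 9842 = 3·5^5 + 3·5^3 + 3·5^2 + 3·5 + 2; at 6: 3·6^6 + 3·6^3 + 3·6^2 + 3·6 + 2 = 140744; next = 140743
base 6: 140743 = 3·6^6 + 3·6^3 + 3·6^2 + 3·6 + 1; at 7: 3·7^7 + 3·7^3 + 3·7^2 + 3·7 + 1 = 2471827; next = 2471826
base 7: 2471826 = 3·7^7 + 3·7^3 + 3·7^2 + 3·7; at 8: 3·8^8 + 3·8^3 + 3·8^2 + 3·8 = 50333400; next = 50333399

3·7^7 + 3·7^3 + 3·7^2 + 3·7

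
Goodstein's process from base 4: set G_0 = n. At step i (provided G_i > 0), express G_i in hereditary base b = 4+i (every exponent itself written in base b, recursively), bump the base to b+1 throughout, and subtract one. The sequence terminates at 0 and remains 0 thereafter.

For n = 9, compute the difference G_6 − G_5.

0

(0) 9|_4 = 2·4 + 1 ↦ 2·5 + 1|_5 = 11 ⇒ 10
(1) 10|_5 = 2·5 ↦ 2·6|_6 = 12 ⇒ 11
(2) 11|_6 = 6 + 5 ↦ 7 + 5|_7 = 12 ⇒ 11
(3) 11|_7 = 7 + 4 ↦ 8 + 4|_8 = 12 ⇒ 11
(4) 11|_8 = 8 + 3 ↦ 9 + 3|_9 = 12 ⇒ 11
(5) 11|_9 = 9 + 2 ↦ 10 + 2|_10 = 12 ⇒ 11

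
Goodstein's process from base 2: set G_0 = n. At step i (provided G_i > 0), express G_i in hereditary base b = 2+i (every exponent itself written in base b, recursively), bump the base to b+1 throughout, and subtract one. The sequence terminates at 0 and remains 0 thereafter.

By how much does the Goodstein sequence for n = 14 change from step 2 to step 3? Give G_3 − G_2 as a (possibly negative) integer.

step 0: 14 = 2^(2 + 1) + 2^2 + 2; sub 3 for 2: 3^(3 + 1) + 3^3 + 3; = 111; G_1 = 111−1 = 110
step 1: 110 = 3^(3 + 1) + 3^3 + 2; sub 4 for 3: 4^(4 + 1) + 4^4 + 2; = 1282; G_2 = 1282−1 = 1281
step 2: 1281 = 4^(4 + 1) + 4^4 + 1; sub 5 for 4: 5^(5 + 1) + 5^5 + 1; = 18751; G_3 = 18751−1 = 18750

17469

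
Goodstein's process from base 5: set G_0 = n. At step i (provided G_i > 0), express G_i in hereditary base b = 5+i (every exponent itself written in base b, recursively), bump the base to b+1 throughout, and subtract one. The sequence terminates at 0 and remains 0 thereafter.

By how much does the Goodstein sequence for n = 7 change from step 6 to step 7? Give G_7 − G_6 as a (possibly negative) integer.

-1

base 5: 7 = 5 + 2; at 6: 6 + 2 = 8; next = 7
base 6: 7 = 6 + 1; at 7: 7 + 1 = 8; next = 7
base 7: 7 = 7; at 8: 8 = 8; next = 7
base 8: 7 = 7; at 9: 7 = 7; next = 6
base 9: 6 = 6; at 10: 6 = 6; next = 5
base 10: 5 = 5; at 11: 5 = 5; next = 4
base 11: 4 = 4; at 12: 4 = 4; next = 3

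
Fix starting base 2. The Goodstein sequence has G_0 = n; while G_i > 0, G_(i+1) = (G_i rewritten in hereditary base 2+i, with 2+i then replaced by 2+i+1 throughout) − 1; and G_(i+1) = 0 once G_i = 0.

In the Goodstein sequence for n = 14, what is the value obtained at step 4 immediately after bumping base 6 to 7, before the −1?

step 0: 14 = 2^(2 + 1) + 2^2 + 2; sub 3 for 2: 3^(3 + 1) + 3^3 + 3; = 111; G_1 = 111−1 = 110
step 1: 110 = 3^(3 + 1) + 3^3 + 2; sub 4 for 3: 4^(4 + 1) + 4^4 + 2; = 1282; G_2 = 1282−1 = 1281
step 2: 1281 = 4^(4 + 1) + 4^4 + 1; sub 5 for 4: 5^(5 + 1) + 5^5 + 1; = 18751; G_3 = 18751−1 = 18750
step 3: 18750 = 5^(5 + 1) + 5^5; sub 6 for 5: 6^(6 + 1) + 6^6; = 326592; G_4 = 326592−1 = 326591

5862841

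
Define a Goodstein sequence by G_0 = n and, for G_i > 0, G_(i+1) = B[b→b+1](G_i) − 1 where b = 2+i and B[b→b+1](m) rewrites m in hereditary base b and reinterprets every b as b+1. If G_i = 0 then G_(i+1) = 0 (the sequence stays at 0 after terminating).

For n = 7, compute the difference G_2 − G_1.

229

[0] 7 ≡ 2^2 + 2 + 1 (base 2). Lift 3: 31. −1: 30.
[1] 30 ≡ 3^3 + 3 (base 3). Lift 4: 260. −1: 259.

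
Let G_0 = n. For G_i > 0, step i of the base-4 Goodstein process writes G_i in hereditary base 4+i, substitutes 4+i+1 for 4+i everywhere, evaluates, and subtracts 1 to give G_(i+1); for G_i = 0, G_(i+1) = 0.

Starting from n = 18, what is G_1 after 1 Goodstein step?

26

G_0=18  [base 4] 4^2 + 2  →[4↦5]→  5^2 + 2 = 27  −1 ⇒ G_1=26
G_1=26  [base 5] 5^2 + 1  →[5↦6]→  6^2 + 1 = 37  −1 ⇒ G_2=36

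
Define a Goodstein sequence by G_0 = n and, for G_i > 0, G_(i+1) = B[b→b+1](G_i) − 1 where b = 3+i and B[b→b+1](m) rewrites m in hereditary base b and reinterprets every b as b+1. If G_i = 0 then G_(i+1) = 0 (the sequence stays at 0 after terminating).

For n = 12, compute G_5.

(0) 12|_3 = 3^2 + 3 ↦ 4^2 + 4|_4 = 20 ⇒ 19
(1) 19|_4 = 4^2 + 3 ↦ 5^2 + 3|_5 = 28 ⇒ 27
(2) 27|_5 = 5^2 + 2 ↦ 6^2 + 2|_6 = 38 ⇒ 37
(3) 37|_6 = 6^2 + 1 ↦ 7^2 + 1|_7 = 50 ⇒ 49
(4) 49|_7 = 7^2 ↦ 8^2|_8 = 64 ⇒ 63
(5) 63|_8 = 7·8 + 7 ↦ 7·9 + 7|_9 = 70 ⇒ 69

63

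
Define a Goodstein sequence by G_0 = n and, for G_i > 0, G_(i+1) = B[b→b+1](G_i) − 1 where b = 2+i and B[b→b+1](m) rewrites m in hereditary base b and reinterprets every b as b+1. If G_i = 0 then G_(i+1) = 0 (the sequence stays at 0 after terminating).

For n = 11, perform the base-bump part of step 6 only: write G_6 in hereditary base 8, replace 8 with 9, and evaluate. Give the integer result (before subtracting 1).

2749609303

(0) 11|_2 = 2^(2 + 1) + 2 + 1 ↦ 3^(3 + 1) + 3 + 1|_3 = 85 ⇒ 84
(1) 84|_3 = 3^(3 + 1) + 3 ↦ 4^(4 + 1) + 4|_4 = 1028 ⇒ 1027
(2) 1027|_4 = 4^(4 + 1) + 3 ↦ 5^(5 + 1) + 3|_5 = 15628 ⇒ 15627
(3) 15627|_5 = 5^(5 + 1) + 2 ↦ 6^(6 + 1) + 2|_6 = 279938 ⇒ 279937
(4) 279937|_6 = 6^(6 + 1) + 1 ↦ 7^(7 + 1) + 1|_7 = 5764802 ⇒ 5764801
(5) 5764801|_7 = 7^(7 + 1) ↦ 8^(8 + 1)|_8 = 134217728 ⇒ 134217727
(6) 134217727|_8 = 7·8^8 + 7·8^7 + 7·8^6 + 7·8^5 + 7·8^4 + 7·8^3 + 7·8^2 + 7·8 + 7 ↦ 7·9^9 + 7·9^7 + 7·9^6 + 7·9^5 + 7·9^4 + 7·9^3 + 7·9^2 + 7·9 + 7|_9 = 2749609303 ⇒ 2749609302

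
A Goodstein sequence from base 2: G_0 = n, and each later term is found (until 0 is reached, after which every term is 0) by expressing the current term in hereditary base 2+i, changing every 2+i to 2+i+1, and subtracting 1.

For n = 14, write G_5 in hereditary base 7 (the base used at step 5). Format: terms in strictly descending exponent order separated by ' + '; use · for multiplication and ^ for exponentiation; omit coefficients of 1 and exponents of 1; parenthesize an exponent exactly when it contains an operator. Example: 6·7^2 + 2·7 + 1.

7^(7 + 1) + 5·7^5 + 5·7^4 + 5·7^3 + 5·7^2 + 5·7 + 4

14 —HB2→ 2^(2 + 1) + 2^2 + 2 —bump→ 3^(3 + 1) + 3^3 + 3 = 111 —(−1)→ 110
110 —HB3→ 3^(3 + 1) + 3^3 + 2 —bump→ 4^(4 + 1) + 4^4 + 2 = 1282 —(−1)→ 1281
1281 —HB4→ 4^(4 + 1) + 4^4 + 1 —bump→ 5^(5 + 1) + 5^5 + 1 = 18751 —(−1)→ 18750
18750 —HB5→ 5^(5 + 1) + 5^5 —bump→ 6^(6 + 1) + 6^6 = 326592 —(−1)→ 326591
326591 —HB6→ 6^(6 + 1) + 5·6^5 + 5·6^4 + 5·6^3 + 5·6^2 + 5·6 + 5 —bump→ 7^(7 + 1) + 5·7^5 + 5·7^4 + 5·7^3 + 5·7^2 + 5·7 + 5 = 5862841 —(−1)→ 5862840
5862840 —HB7→ 7^(7 + 1) + 5·7^5 + 5·7^4 + 5·7^3 + 5·7^2 + 5·7 + 4 —bump→ 8^(8 + 1) + 5·8^5 + 5·8^4 + 5·8^3 + 5·8^2 + 5·8 + 4 = 134404972 —(−1)→ 134404971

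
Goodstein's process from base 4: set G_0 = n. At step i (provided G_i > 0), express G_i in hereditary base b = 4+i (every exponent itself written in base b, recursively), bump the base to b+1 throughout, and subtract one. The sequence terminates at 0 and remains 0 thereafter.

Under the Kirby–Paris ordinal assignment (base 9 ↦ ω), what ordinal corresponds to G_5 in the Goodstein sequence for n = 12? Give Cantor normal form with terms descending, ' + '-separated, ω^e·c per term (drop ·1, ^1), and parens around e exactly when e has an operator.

ω·2

(0) 12|_4 = 3·4 ↦ 3·5|_5 = 15 ⇒ 14
(1) 14|_5 = 2·5 + 4 ↦ 2·6 + 4|_6 = 16 ⇒ 15
(2) 15|_6 = 2·6 + 3 ↦ 2·7 + 3|_7 = 17 ⇒ 16
(3) 16|_7 = 2·7 + 2 ↦ 2·8 + 2|_8 = 18 ⇒ 17
(4) 17|_8 = 2·8 + 1 ↦ 2·9 + 1|_9 = 19 ⇒ 18
(5) 18|_9 = 2·9 ↦ 2·10|_10 = 20 ⇒ 19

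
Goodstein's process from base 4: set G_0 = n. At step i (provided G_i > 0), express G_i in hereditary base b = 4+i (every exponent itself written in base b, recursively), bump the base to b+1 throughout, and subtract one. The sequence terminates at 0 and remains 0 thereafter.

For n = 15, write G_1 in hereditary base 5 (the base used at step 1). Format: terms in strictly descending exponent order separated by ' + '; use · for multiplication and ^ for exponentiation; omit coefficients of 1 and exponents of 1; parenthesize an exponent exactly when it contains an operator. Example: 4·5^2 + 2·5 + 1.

3·5 + 2

base 4: 15 = 3·4 + 3; at 5: 3·5 + 3 = 18; next = 17
base 5: 17 = 3·5 + 2; at 6: 3·6 + 2 = 20; next = 19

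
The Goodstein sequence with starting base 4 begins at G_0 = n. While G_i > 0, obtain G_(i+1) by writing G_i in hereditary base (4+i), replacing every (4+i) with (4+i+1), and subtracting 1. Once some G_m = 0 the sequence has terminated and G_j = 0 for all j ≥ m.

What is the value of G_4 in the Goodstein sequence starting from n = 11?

step 0: 11 = 2·4 + 3; sub 5 for 4: 2·5 + 3; = 13; G_1 = 13−1 = 12
step 1: 12 = 2·5 + 2; sub 6 for 5: 2·6 + 2; = 14; G_2 = 14−1 = 13
step 2: 13 = 2·6 + 1; sub 7 for 6: 2·7 + 1; = 15; G_3 = 15−1 = 14
step 3: 14 = 2·7; sub 8 for 7: 2·8; = 16; G_4 = 16−1 = 15
step 4: 15 = 8 + 7; sub 9 for 8: 9 + 7; = 16; G_5 = 16−1 = 15

15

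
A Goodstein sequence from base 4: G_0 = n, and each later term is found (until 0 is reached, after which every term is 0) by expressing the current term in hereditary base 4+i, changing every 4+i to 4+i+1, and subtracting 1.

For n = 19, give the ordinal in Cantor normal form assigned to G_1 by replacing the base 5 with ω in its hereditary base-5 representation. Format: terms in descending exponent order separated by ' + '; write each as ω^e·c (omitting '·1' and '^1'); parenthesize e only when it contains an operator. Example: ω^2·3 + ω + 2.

ω^2 + 2

19 —HB4→ 4^2 + 3 —bump→ 5^2 + 3 = 28 —(−1)→ 27
27 —HB5→ 5^2 + 2 —bump→ 6^2 + 2 = 38 —(−1)→ 37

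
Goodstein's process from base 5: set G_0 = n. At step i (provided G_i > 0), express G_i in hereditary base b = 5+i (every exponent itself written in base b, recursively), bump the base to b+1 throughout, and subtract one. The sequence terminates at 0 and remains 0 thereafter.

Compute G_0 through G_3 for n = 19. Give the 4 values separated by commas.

19, 21, 23, 25

(0) 19|_5 = 3·5 + 4 ↦ 3·6 + 4|_6 = 22 ⇒ 21
(1) 21|_6 = 3·6 + 3 ↦ 3·7 + 3|_7 = 24 ⇒ 23
(2) 23|_7 = 3·7 + 2 ↦ 3·8 + 2|_8 = 26 ⇒ 25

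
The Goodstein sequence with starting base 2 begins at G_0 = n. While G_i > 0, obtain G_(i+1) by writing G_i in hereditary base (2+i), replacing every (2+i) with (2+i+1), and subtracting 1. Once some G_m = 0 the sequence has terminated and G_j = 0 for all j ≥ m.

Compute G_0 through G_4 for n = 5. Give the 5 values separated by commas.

5, 27, 255, 467, 775

G_0=5  [base 2] 2^2 + 1  →[2↦3]→  3^3 + 1 = 28  −1 ⇒ G_1=27
G_1=27  [base 3] 3^3  →[3↦4]→  4^4 = 256  −1 ⇒ G_2=255
G_2=255  [base 4] 3·4^3 + 3·4^2 + 3·4 + 3  →[4↦5]→  3·5^3 + 3·5^2 + 3·5 + 3 = 468  −1 ⇒ G_3=467
G_3=467  [base 5] 3·5^3 + 3·5^2 + 3·5 + 2  →[5↦6]→  3·6^3 + 3·6^2 + 3·6 + 2 = 776  −1 ⇒ G_4=775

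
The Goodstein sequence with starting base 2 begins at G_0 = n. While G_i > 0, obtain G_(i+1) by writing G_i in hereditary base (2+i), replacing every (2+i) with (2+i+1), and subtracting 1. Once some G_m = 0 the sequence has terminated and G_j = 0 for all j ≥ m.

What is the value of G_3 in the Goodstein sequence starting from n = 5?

467

i=0: 5 = 2^2 + 1 (b=2); 2→3: 3^3 + 1 = 28; 28−1 = 27
i=1: 27 = 3^3 (b=3); 3→4: 4^4 = 256; 256−1 = 255
i=2: 255 = 3·4^3 + 3·4^2 + 3·4 + 3 (b=4); 4→5: 3·5^3 + 3·5^2 + 3·5 + 3 = 468; 468−1 = 467
i=3: 467 = 3·5^3 + 3·5^2 + 3·5 + 2 (b=5); 5→6: 3·6^3 + 3·6^2 + 3·6 + 2 = 776; 776−1 = 775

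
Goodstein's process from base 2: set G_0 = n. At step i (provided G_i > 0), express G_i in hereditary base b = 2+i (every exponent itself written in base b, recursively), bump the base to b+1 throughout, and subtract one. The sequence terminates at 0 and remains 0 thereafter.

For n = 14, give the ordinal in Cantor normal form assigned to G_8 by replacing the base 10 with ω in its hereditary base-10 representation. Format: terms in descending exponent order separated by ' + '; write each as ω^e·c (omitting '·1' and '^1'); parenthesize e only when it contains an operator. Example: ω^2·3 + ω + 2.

base 2: 14 = 2^(2 + 1) + 2^2 + 2; at 3: 3^(3 + 1) + 3^3 + 3 = 111; next = 110
base 3: 110 = 3^(3 + 1) + 3^3 + 2; at 4: 4^(4 + 1) + 4^4 + 2 = 1282; next = 1281
base 4: 1281 = 4^(4 + 1) + 4^4 + 1; at 5: 5^(5 + 1) + 5^5 + 1 = 18751; next = 18750
base 5: 18750 = 5^(5 + 1) + 5^5; at 6: 6^(6 + 1) + 6^6 = 326592; next = 326591
base 6: 326591 = 6^(6 + 1) + 5·6^5 + 5·6^4 + 5·6^3 + 5·6^2 + 5·6 + 5; at 7: 7^(7 + 1) + 5·7^5 + 5·7^4 + 5·7^3 + 5·7^2 + 5·7 + 5 = 5862841; next = 5862840
base 7: 5862840 = 7^(7 + 1) + 5·7^5 + 5·7^4 + 5·7^3 + 5·7^2 + 5·7 + 4; at 8: 8^(8 + 1) + 5·8^5 + 5·8^4 + 5·8^3 + 5·8^2 + 5·8 + 4 = 134404972; next = 134404971
base 8: 134404971 = 8^(8 + 1) + 5·8^5 + 5·8^4 + 5·8^3 + 5·8^2 + 5·8 + 3; at 9: 9^(9 + 1) + 5·9^5 + 5·9^4 + 5·9^3 + 5·9^2 + 5·9 + 3 = 3487116549; next = 3487116548
base 9: 3487116548 = 9^(9 + 1) + 5·9^5 + 5·9^4 + 5·9^3 + 5·9^2 + 5·9 + 2; at 10: 10^(10 + 1) + 5·10^5 + 5·10^4 + 5·10^3 + 5·10^2 + 5·10 + 2 = 100000555552; next = 100000555551

ω^(ω + 1) + ω^5·5 + ω^4·5 + ω^3·5 + ω^2·5 + ω·5 + 1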